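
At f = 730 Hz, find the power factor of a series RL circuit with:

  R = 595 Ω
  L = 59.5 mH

Step 1 — Angular frequency: ω = 2π·f = 2π·730 = 4587 rad/s.
Step 2 — Component impedances:
  R: Z = R = 595 Ω
  L: Z = jωL = j·4587·0.0595 = 0 + j272.9 Ω
Step 3 — Series combination: Z_total = R + L = 595 + j272.9 Ω = 654.6∠24.6° Ω.
Step 4 — Power factor: PF = cos(φ) = Re(Z)/|Z| = 595/654.603 = 0.9089.
Step 5 — Type: Im(Z) = 272.9 ⇒ lagging (phase φ = 24.6°).

PF = 0.9089 (lagging, φ = 24.6°)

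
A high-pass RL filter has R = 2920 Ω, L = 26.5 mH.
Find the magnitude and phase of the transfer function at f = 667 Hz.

Step 1 — Angular frequency: ω = 2π·667 = 4191 rad/s.
Step 2 — Transfer function: H(jω) = jωL/(R + jωL).
Step 3 — Numerator jωL = j·111.1; denominator R + jωL = 2920 + j111.1.
Step 4 — H = 0.001444 + j0.03798.
Step 5 — Magnitude: |H| = 0.03801 (-28.4 dB); phase: φ = 87.8°.

|H| = 0.03801 (-28.4 dB), φ = 87.8°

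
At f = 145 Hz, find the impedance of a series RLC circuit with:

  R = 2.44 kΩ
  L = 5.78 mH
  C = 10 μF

Step 1 — Angular frequency: ω = 2π·f = 2π·145 = 911.1 rad/s.
Step 2 — Component impedances:
  R: Z = R = 2440 Ω
  L: Z = jωL = j·911.1·0.00578 = 0 + j5.266 Ω
  C: Z = 1/(jωC) = -j/(ω·C) = 0 - j109.8 Ω
Step 3 — Series combination: Z_total = R + L + C = 2440 - j104.5 Ω = 2442∠-2.5° Ω.

Z = 2440 - j104.5 Ω = 2442∠-2.5° Ω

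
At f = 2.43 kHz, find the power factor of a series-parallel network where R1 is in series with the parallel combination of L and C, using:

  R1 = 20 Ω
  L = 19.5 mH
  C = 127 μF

Step 1 — Angular frequency: ω = 2π·f = 2π·2430 = 1.527e+04 rad/s.
Step 2 — Component impedances:
  R1: Z = R = 20 Ω
  L: Z = jωL = j·1.527e+04·0.0195 = 0 + j297.7 Ω
  C: Z = 1/(jωC) = -j/(ω·C) = 0 - j0.5157 Ω
Step 3 — Parallel branch: L || C = 1/(1/L + 1/C) = 0 - j0.5166 Ω.
Step 4 — Series with R1: Z_total = R1 + (L || C) = 20 - j0.5166 Ω = 20.01∠-1.5° Ω.
Step 5 — Power factor: PF = cos(φ) = Re(Z)/|Z| = 20/20.007 = 0.9997.
Step 6 — Type: Im(Z) = -0.5166 ⇒ leading (phase φ = -1.5°).

PF = 0.9997 (leading, φ = -1.5°)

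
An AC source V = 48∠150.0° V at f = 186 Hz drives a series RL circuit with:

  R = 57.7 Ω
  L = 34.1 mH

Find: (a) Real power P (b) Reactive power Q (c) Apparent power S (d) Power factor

Step 1 — Angular frequency: ω = 2π·f = 2π·186 = 1169 rad/s.
Step 2 — Component impedances:
  R: Z = R = 57.7 Ω
  L: Z = jωL = j·1169·0.0341 = 0 + j39.85 Ω
Step 3 — Series combination: Z_total = R + L = 57.7 + j39.85 Ω = 70.12∠34.6° Ω.
Step 4 — Source phasor: V = 48∠150.0° V = -41.57 + j24 V.
Step 5 — Current: I = V / Z = -0.2933 + j0.6185 A = 0.6845∠115.4° A.
Step 6 — Complex power: S = V·I* = 27.03 + j18.67 VA.
Step 7 — Real power: P = Re(S) = 27.03 W.
Step 8 — Reactive power: Q = Im(S) = 18.67 VAR.
Step 9 — Apparent power: |S| = 32.86 VA.
Step 10 — Power factor: PF = P/|S| = 0.8228 (lagging).

(a) P = 27.03 W  (b) Q = 18.67 VAR  (c) S = 32.86 VA  (d) PF = 0.8228 (lagging)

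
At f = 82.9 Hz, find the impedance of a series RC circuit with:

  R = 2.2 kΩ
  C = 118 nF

Step 1 — Angular frequency: ω = 2π·f = 2π·82.9 = 520.9 rad/s.
Step 2 — Component impedances:
  R: Z = R = 2200 Ω
  C: Z = 1/(jωC) = -j/(ω·C) = 0 - j1.627e+04 Ω
Step 3 — Series combination: Z_total = R + C = 2200 - j1.627e+04 Ω = 1.642e+04∠-82.3° Ω.

Z = 2200 - j1.627e+04 Ω = 1.642e+04∠-82.3° Ω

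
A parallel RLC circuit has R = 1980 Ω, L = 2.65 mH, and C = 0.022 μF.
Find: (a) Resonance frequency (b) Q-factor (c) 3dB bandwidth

Step 1 — Resonance: ω₀ = 1/√(LC) = 1/√(0.00265·2.2e-08) = 1.31e+05 rad/s.
Step 2 — f₀ = ω₀/(2π) = 2.084e+04 Hz.
Step 3 — Parallel Q: Q = R/(ω₀L) = 1980/(1.31e+05·0.00265) = 5.705.
Step 4 — Bandwidth: Δω = ω₀/Q = 2.296e+04 rad/s; BW = Δω/(2π) = 3654 Hz.

(a) f₀ = 2.084e+04 Hz  (b) Q = 5.705  (c) BW = 3654 Hz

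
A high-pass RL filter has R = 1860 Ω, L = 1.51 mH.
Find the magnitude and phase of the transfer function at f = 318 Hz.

Step 1 — Angular frequency: ω = 2π·318 = 1998 rad/s.
Step 2 — Transfer function: H(jω) = jωL/(R + jωL).
Step 3 — Numerator jωL = j·3.017; denominator R + jωL = 1860 + j3.017.
Step 4 — H = 2.631e-06 + j0.001622.
Step 5 — Magnitude: |H| = 0.001622 (-55.8 dB); phase: φ = 89.9°.

|H| = 0.001622 (-55.8 dB), φ = 89.9°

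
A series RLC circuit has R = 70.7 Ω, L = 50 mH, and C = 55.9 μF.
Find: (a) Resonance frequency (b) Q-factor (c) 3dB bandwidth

Step 1 — Resonance: ω₀ = 1/√(LC) = 1/√(0.05·5.59e-05) = 598.1 rad/s.
Step 2 — f₀ = ω₀/(2π) = 95.2 Hz.
Step 3 — Series Q: Q = ω₀L/R = 598.1·0.05/70.7 = 0.423.
Step 4 — Bandwidth: Δω = ω₀/Q = 1414 rad/s; BW = Δω/(2π) = 225 Hz.

(a) f₀ = 95.2 Hz  (b) Q = 0.423  (c) BW = 225 Hz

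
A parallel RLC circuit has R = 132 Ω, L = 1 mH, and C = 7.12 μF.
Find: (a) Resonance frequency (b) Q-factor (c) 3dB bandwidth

Step 1 — Resonance: ω₀ = 1/√(LC) = 1/√(0.001·7.12e-06) = 1.185e+04 rad/s.
Step 2 — f₀ = ω₀/(2π) = 1886 Hz.
Step 3 — Parallel Q: Q = R/(ω₀L) = 132/(1.185e+04·0.001) = 11.14.
Step 4 — Bandwidth: Δω = ω₀/Q = 1064 rad/s; BW = Δω/(2π) = 169.3 Hz.

(a) f₀ = 1886 Hz  (b) Q = 11.14  (c) BW = 169.3 Hz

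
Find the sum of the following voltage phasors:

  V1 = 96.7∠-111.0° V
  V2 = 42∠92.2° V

Step 1 — Convert each phasor to rectangular form:
  V1 = 96.7·(cos(-111.0°) + j·sin(-111.0°)) = -34.65 - j90.28 V
  V2 = 42·(cos(92.2°) + j·sin(92.2°)) = -1.612 + j41.97 V
Step 2 — Sum components: V_total = -36.27 - j48.31 V.
Step 3 — Convert to polar: |V_total| = 60.41 V, ∠V_total = -126.9°.

V_total = 60.41∠-126.9° V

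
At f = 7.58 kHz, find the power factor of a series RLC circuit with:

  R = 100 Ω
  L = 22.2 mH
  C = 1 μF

Step 1 — Angular frequency: ω = 2π·f = 2π·7580 = 4.763e+04 rad/s.
Step 2 — Component impedances:
  R: Z = R = 100 Ω
  L: Z = jωL = j·4.763e+04·0.0222 = 0 + j1057 Ω
  C: Z = 1/(jωC) = -j/(ω·C) = 0 - j21 Ω
Step 3 — Series combination: Z_total = R + L + C = 100 + j1036 Ω = 1041∠84.5° Ω.
Step 4 — Power factor: PF = cos(φ) = Re(Z)/|Z| = 100/1041.1 = 0.09605.
Step 5 — Type: Im(Z) = 1036 ⇒ lagging (phase φ = 84.5°).

PF = 0.09605 (lagging, φ = 84.5°)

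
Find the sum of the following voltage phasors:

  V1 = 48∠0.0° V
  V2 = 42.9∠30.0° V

Step 1 — Convert each phasor to rectangular form:
  V1 = 48·(cos(0.0°) + j·sin(0.0°)) = 48 V
  V2 = 42.9·(cos(30.0°) + j·sin(30.0°)) = 37.15 + j21.45 V
Step 2 — Sum components: V_total = 85.15 + j21.45 V.
Step 3 — Convert to polar: |V_total| = 87.81 V, ∠V_total = 14.1°.

V_total = 87.81∠14.1° V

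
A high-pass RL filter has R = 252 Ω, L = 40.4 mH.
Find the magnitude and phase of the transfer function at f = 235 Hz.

Step 1 — Angular frequency: ω = 2π·235 = 1477 rad/s.
Step 2 — Transfer function: H(jω) = jωL/(R + jωL).
Step 3 — Numerator jωL = j·59.65; denominator R + jωL = 252 + j59.65.
Step 4 — H = 0.05306 + j0.2242.
Step 5 — Magnitude: |H| = 0.2304 (-12.8 dB); phase: φ = 76.7°.

|H| = 0.2304 (-12.8 dB), φ = 76.7°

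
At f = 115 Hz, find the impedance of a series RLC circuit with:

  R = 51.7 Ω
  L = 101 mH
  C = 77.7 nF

Step 1 — Angular frequency: ω = 2π·f = 2π·115 = 722.6 rad/s.
Step 2 — Component impedances:
  R: Z = R = 51.7 Ω
  L: Z = jωL = j·722.6·0.101 = 0 + j72.98 Ω
  C: Z = 1/(jωC) = -j/(ω·C) = 0 - j1.781e+04 Ω
Step 3 — Series combination: Z_total = R + L + C = 51.7 - j1.774e+04 Ω = 1.774e+04∠-89.8° Ω.

Z = 51.7 - j1.774e+04 Ω = 1.774e+04∠-89.8° Ω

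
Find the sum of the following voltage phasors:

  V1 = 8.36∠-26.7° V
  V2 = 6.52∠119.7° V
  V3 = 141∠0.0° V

Step 1 — Convert each phasor to rectangular form:
  V1 = 8.36·(cos(-26.7°) + j·sin(-26.7°)) = 7.469 - j3.756 V
  V2 = 6.52·(cos(119.7°) + j·sin(119.7°)) = -3.23 + j5.663 V
  V3 = 141·(cos(0.0°) + j·sin(0.0°)) = 141 V
Step 2 — Sum components: V_total = 145.2 + j1.907 V.
Step 3 — Convert to polar: |V_total| = 145.3 V, ∠V_total = 0.8°.

V_total = 145.3∠0.8° V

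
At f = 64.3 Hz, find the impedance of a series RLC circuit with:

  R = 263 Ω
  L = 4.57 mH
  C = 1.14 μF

Step 1 — Angular frequency: ω = 2π·f = 2π·64.3 = 404 rad/s.
Step 2 — Component impedances:
  R: Z = R = 263 Ω
  L: Z = jωL = j·404·0.00457 = 0 + j1.846 Ω
  C: Z = 1/(jωC) = -j/(ω·C) = 0 - j2171 Ω
Step 3 — Series combination: Z_total = R + L + C = 263 - j2169 Ω = 2185∠-83.1° Ω.

Z = 263 - j2169 Ω = 2185∠-83.1° Ω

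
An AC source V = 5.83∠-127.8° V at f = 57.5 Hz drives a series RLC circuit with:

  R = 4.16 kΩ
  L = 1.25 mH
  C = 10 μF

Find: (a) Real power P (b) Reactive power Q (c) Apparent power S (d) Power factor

Step 1 — Angular frequency: ω = 2π·f = 2π·57.5 = 361.3 rad/s.
Step 2 — Component impedances:
  R: Z = R = 4160 Ω
  L: Z = jωL = j·361.3·0.00125 = 0 + j0.4516 Ω
  C: Z = 1/(jωC) = -j/(ω·C) = 0 - j276.8 Ω
Step 3 — Series combination: Z_total = R + L + C = 4160 - j276.3 Ω = 4169∠-3.8° Ω.
Step 4 — Source phasor: V = 5.83∠-127.8° V = -3.573 - j4.607 V.
Step 5 — Current: I = V / Z = -0.0007819 - j0.001159 A = 0.001398∠-124.0° A.
Step 6 — Complex power: S = V·I* = 0.008135 - j0.0005404 VA.
Step 7 — Real power: P = Re(S) = 0.008135 W.
Step 8 — Reactive power: Q = Im(S) = -0.0005404 VAR.
Step 9 — Apparent power: |S| = 0.008152 VA.
Step 10 — Power factor: PF = P/|S| = 0.9978 (leading).

(a) P = 0.008135 W  (b) Q = -0.0005404 VAR  (c) S = 0.008152 VA  (d) PF = 0.9978 (leading)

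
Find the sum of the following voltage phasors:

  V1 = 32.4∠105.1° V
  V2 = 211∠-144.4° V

Step 1 — Convert each phasor to rectangular form:
  V1 = 32.4·(cos(105.1°) + j·sin(105.1°)) = -8.44 + j31.28 V
  V2 = 211·(cos(-144.4°) + j·sin(-144.4°)) = -171.6 - j122.8 V
Step 2 — Sum components: V_total = -180 - j91.55 V.
Step 3 — Convert to polar: |V_total| = 201.9 V, ∠V_total = -153.0°.

V_total = 201.9∠-153.0° V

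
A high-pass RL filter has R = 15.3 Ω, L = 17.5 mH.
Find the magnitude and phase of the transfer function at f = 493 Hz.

Step 1 — Angular frequency: ω = 2π·493 = 3098 rad/s.
Step 2 — Transfer function: H(jω) = jωL/(R + jωL).
Step 3 — Numerator jωL = j·54.21; denominator R + jωL = 15.3 + j54.21.
Step 4 — H = 0.9262 + j0.2614.
Step 5 — Magnitude: |H| = 0.9624 (-0.3 dB); phase: φ = 15.8°.

|H| = 0.9624 (-0.3 dB), φ = 15.8°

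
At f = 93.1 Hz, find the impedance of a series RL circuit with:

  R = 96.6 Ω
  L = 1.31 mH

Step 1 — Angular frequency: ω = 2π·f = 2π·93.1 = 585 rad/s.
Step 2 — Component impedances:
  R: Z = R = 96.6 Ω
  L: Z = jωL = j·585·0.00131 = 0 + j0.7663 Ω
Step 3 — Series combination: Z_total = R + L = 96.6 + j0.7663 Ω = 96.6∠0.5° Ω.

Z = 96.6 + j0.7663 Ω = 96.6∠0.5° Ω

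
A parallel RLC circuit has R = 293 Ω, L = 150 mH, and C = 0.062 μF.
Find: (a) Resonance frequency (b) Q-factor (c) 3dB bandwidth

Step 1 — Resonance: ω₀ = 1/√(LC) = 1/√(0.15·6.2e-08) = 1.037e+04 rad/s.
Step 2 — f₀ = ω₀/(2π) = 1650 Hz.
Step 3 — Parallel Q: Q = R/(ω₀L) = 293/(1.037e+04·0.15) = 0.1884.
Step 4 — Bandwidth: Δω = ω₀/Q = 5.505e+04 rad/s; BW = Δω/(2π) = 8761 Hz.

(a) f₀ = 1650 Hz  (b) Q = 0.1884  (c) BW = 8761 Hz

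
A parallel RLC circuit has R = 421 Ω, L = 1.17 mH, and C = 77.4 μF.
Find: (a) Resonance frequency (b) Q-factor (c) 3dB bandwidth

Step 1 — Resonance: ω₀ = 1/√(LC) = 1/√(0.00117·7.74e-05) = 3323 rad/s.
Step 2 — f₀ = ω₀/(2π) = 528.9 Hz.
Step 3 — Parallel Q: Q = R/(ω₀L) = 421/(3323·0.00117) = 108.3.
Step 4 — Bandwidth: Δω = ω₀/Q = 30.69 rad/s; BW = Δω/(2π) = 4.884 Hz.

(a) f₀ = 528.9 Hz  (b) Q = 108.3  (c) BW = 4.884 Hz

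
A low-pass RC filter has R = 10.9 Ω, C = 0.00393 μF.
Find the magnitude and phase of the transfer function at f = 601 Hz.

Step 1 — Angular frequency: ω = 2π·601 = 3776 rad/s.
Step 2 — Transfer function: H(jω) = 1/(1 + jωRC).
Step 3 — Denominator: 1 + jωRC = 1 + j·3776·10.9·3.93e-09 = 1 + j0.0001618.
Step 4 — H = 1 - j0.0001618.
Step 5 — Magnitude: |H| = 1 (-0.0 dB); phase: φ = -0.0°.

|H| = 1 (-0.0 dB), φ = -0.0°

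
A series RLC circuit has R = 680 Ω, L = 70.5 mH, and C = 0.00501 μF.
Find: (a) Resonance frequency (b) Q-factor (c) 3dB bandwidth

Step 1 — Resonance: ω₀ = 1/√(LC) = 1/√(0.0705·5.01e-09) = 5.321e+04 rad/s.
Step 2 — f₀ = ω₀/(2π) = 8469 Hz.
Step 3 — Series Q: Q = ω₀L/R = 5.321e+04·0.0705/680 = 5.517.
Step 4 — Bandwidth: Δω = ω₀/Q = 9645 rad/s; BW = Δω/(2π) = 1535 Hz.

(a) f₀ = 8469 Hz  (b) Q = 5.517  (c) BW = 1535 Hz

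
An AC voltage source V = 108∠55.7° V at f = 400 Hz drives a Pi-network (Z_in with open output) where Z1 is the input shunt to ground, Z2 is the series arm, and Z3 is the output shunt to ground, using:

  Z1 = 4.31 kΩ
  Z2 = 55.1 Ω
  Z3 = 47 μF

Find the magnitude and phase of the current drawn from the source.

Step 1 — Angular frequency: ω = 2π·f = 2π·400 = 2513 rad/s.
Step 2 — Component impedances:
  Z1: Z = R = 4310 Ω
  Z2: Z = R = 55.1 Ω
  Z3: Z = 1/(jωC) = -j/(ω·C) = 0 - j8.466 Ω
Step 3 — With open output, the series arm Z2 and the output shunt Z3 appear in series to ground: Z2 + Z3 = 55.1 - j8.466 Ω.
Step 4 — Parallel with input shunt Z1: Z_in = Z1 || (Z2 + Z3) = 54.42 - j8.253 Ω = 55.04∠-8.6° Ω.
Step 5 — Source phasor: V = 108∠55.7° V = 60.86 + j89.22 V.
Step 6 — Ohm's law: I = V / Z_total = (60.86 + j89.22) / (54.42 - j8.253) = 0.8502 + j1.768 A.
Step 7 — Convert to polar: |I| = 1.962 A, ∠I = 64.3°.

I = 1.962∠64.3° A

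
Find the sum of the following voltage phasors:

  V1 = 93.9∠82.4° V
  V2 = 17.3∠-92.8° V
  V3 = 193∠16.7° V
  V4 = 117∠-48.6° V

Step 1 — Convert each phasor to rectangular form:
  V1 = 93.9·(cos(82.4°) + j·sin(82.4°)) = 12.42 + j93.08 V
  V2 = 17.3·(cos(-92.8°) + j·sin(-92.8°)) = -0.8451 - j17.28 V
  V3 = 193·(cos(16.7°) + j·sin(16.7°)) = 184.9 + j55.46 V
  V4 = 117·(cos(-48.6°) + j·sin(-48.6°)) = 77.37 - j87.76 V
Step 2 — Sum components: V_total = 273.8 + j43.49 V.
Step 3 — Convert to polar: |V_total| = 277.2 V, ∠V_total = 9.0°.

V_total = 277.2∠9.0° V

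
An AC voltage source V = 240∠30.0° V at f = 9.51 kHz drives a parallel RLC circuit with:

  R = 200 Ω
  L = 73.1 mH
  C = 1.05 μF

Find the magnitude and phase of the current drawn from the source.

Step 1 — Angular frequency: ω = 2π·f = 2π·9510 = 5.975e+04 rad/s.
Step 2 — Component impedances:
  R: Z = R = 200 Ω
  L: Z = jωL = j·5.975e+04·0.0731 = 0 + j4368 Ω
  C: Z = 1/(jωC) = -j/(ω·C) = 0 - j15.94 Ω
Step 3 — Parallel combination: 1/Z_total = 1/R + 1/L + 1/C; Z_total = 1.271 - j15.9 Ω = 15.95∠-85.4° Ω.
Step 4 — Source phasor: V = 240∠30.0° V = 207.8 + j120 V.
Step 5 — Ohm's law: I = V / Z_total = (207.8 + j120) / (1.271 - j15.9) = -6.462 + j13.59 A.
Step 6 — Convert to polar: |I| = 15.05 A, ∠I = 115.4°.

I = 15.05∠115.4° A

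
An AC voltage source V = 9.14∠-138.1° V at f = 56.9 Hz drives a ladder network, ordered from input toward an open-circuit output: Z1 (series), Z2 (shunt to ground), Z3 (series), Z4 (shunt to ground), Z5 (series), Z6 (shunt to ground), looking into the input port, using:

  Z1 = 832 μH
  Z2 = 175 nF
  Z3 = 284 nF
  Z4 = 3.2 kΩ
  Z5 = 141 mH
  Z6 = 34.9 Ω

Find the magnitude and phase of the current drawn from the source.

Step 1 — Angular frequency: ω = 2π·f = 2π·56.9 = 357.5 rad/s.
Step 2 — Component impedances:
  Z1: Z = jωL = j·357.5·0.000832 = 0 + j0.2975 Ω
  Z2: Z = 1/(jωC) = -j/(ω·C) = 0 - j1.598e+04 Ω
  Z3: Z = 1/(jωC) = -j/(ω·C) = 0 - j9849 Ω
  Z4: Z = R = 3200 Ω
  Z5: Z = jωL = j·357.5·0.141 = 0 + j50.41 Ω
  Z6: Z = R = 34.9 Ω
Step 3 — Ladder network (open output): work backward from the far end, alternating series and parallel combinations. Z_in = 13.56 - j6075 Ω = 6075∠-89.9° Ω.
Step 4 — Source phasor: V = 9.14∠-138.1° V = -6.803 - j6.104 V.
Step 5 — Ohm's law: I = V / Z_total = (-6.803 - j6.104) / (13.56 - j6075) = 0.001002 - j0.001122 A.
Step 6 — Convert to polar: |I| = 0.001505 A, ∠I = -48.2°.

I = 0.001505∠-48.2° A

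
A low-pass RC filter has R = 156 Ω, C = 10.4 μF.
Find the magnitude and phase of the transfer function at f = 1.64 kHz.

Step 1 — Angular frequency: ω = 2π·1640 = 1.03e+04 rad/s.
Step 2 — Transfer function: H(jω) = 1/(1 + jωRC).
Step 3 — Denominator: 1 + jωRC = 1 + j·1.03e+04·156·1.04e-05 = 1 + j16.72.
Step 4 — H = 0.003565 - j0.0596.
Step 5 — Magnitude: |H| = 0.05971 (-24.5 dB); phase: φ = -86.6°.

|H| = 0.05971 (-24.5 dB), φ = -86.6°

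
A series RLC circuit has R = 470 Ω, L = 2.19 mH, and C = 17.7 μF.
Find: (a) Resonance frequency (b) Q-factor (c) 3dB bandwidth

Step 1 — Resonance condition Im(Z)=0 gives ω₀ = 1/√(LC).
Step 2 — ω₀ = 1/√(0.00219·1.77e-05) = 5079 rad/s.
Step 3 — f₀ = ω₀/(2π) = 808.4 Hz.
Step 4 — Series Q: Q = ω₀L/R = 5079·0.00219/470 = 0.02367.
Step 5 — 3dB bandwidth: Δω = ω₀/Q = 2.146e+05 rad/s; BW = Δω/(2π) = 3.416e+04 Hz.

(a) f₀ = 808.4 Hz  (b) Q = 0.02367  (c) BW = 3.416e+04 Hz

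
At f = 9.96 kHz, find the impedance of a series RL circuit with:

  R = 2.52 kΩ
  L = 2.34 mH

Step 1 — Angular frequency: ω = 2π·f = 2π·9960 = 6.258e+04 rad/s.
Step 2 — Component impedances:
  R: Z = R = 2520 Ω
  L: Z = jωL = j·6.258e+04·0.00234 = 0 + j146.4 Ω
Step 3 — Series combination: Z_total = R + L = 2520 + j146.4 Ω = 2524∠3.3° Ω.

Z = 2520 + j146.4 Ω = 2524∠3.3° Ω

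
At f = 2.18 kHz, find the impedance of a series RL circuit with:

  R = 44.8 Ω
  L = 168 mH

Step 1 — Angular frequency: ω = 2π·f = 2π·2180 = 1.37e+04 rad/s.
Step 2 — Component impedances:
  R: Z = R = 44.8 Ω
  L: Z = jωL = j·1.37e+04·0.168 = 0 + j2301 Ω
Step 3 — Series combination: Z_total = R + L = 44.8 + j2301 Ω = 2302∠88.9° Ω.

Z = 44.8 + j2301 Ω = 2302∠88.9° Ω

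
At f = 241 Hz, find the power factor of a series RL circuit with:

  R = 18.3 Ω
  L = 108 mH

Step 1 — Angular frequency: ω = 2π·f = 2π·241 = 1514 rad/s.
Step 2 — Component impedances:
  R: Z = R = 18.3 Ω
  L: Z = jωL = j·1514·0.108 = 0 + j163.5 Ω
Step 3 — Series combination: Z_total = R + L = 18.3 + j163.5 Ω = 164.6∠83.6° Ω.
Step 4 — Power factor: PF = cos(φ) = Re(Z)/|Z| = 18.3/164.6 = 0.1112.
Step 5 — Type: Im(Z) = 163.5 ⇒ lagging (phase φ = 83.6°).

PF = 0.1112 (lagging, φ = 83.6°)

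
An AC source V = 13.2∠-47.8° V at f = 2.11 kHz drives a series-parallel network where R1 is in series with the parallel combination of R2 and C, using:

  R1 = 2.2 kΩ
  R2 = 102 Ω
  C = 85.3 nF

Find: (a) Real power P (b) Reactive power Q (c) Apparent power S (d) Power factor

Step 1 — Angular frequency: ω = 2π·f = 2π·2110 = 1.326e+04 rad/s.
Step 2 — Component impedances:
  R1: Z = R = 2200 Ω
  R2: Z = R = 102 Ω
  C: Z = 1/(jωC) = -j/(ω·C) = 0 - j884.3 Ω
Step 3 — Parallel branch: R2 || C = 1/(1/R2 + 1/C) = 100.7 - j11.61 Ω.
Step 4 — Series with R1: Z_total = R1 + (R2 || C) = 2301 - j11.61 Ω = 2301∠-0.3° Ω.
Step 5 — Source phasor: V = 13.2∠-47.8° V = 8.867 - j9.779 V.
Step 6 — Current: I = V / Z = 0.003875 - j0.004231 A = 0.005737∠-47.5° A.
Step 7 — Complex power: S = V·I* = 0.07573 - j0.0003822 VA.
Step 8 — Real power: P = Re(S) = 0.07573 W.
Step 9 — Reactive power: Q = Im(S) = -0.0003822 VAR.
Step 10 — Apparent power: |S| = 0.07573 VA.
Step 11 — Power factor: PF = P/|S| = 1 (leading).

(a) P = 0.07573 W  (b) Q = -0.0003822 VAR  (c) S = 0.07573 VA  (d) PF = 1 (leading)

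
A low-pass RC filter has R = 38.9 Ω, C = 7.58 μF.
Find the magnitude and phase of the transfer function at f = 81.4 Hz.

Step 1 — Angular frequency: ω = 2π·81.4 = 511.5 rad/s.
Step 2 — Transfer function: H(jω) = 1/(1 + jωRC).
Step 3 — Denominator: 1 + jωRC = 1 + j·511.5·38.9·7.58e-06 = 1 + j0.1508.
Step 4 — H = 0.9778 - j0.1475.
Step 5 — Magnitude: |H| = 0.9888 (-0.1 dB); phase: φ = -8.6°.

|H| = 0.9888 (-0.1 dB), φ = -8.6°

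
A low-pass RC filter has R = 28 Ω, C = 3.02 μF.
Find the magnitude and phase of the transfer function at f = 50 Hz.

Step 1 — Angular frequency: ω = 2π·50 = 314.2 rad/s.
Step 2 — Transfer function: H(jω) = 1/(1 + jωRC).
Step 3 — Denominator: 1 + jωRC = 1 + j·314.2·28·3.02e-06 = 1 + j0.02657.
Step 4 — H = 0.9993 - j0.02655.
Step 5 — Magnitude: |H| = 0.9996 (-0.0 dB); phase: φ = -1.5°.

|H| = 0.9996 (-0.0 dB), φ = -1.5°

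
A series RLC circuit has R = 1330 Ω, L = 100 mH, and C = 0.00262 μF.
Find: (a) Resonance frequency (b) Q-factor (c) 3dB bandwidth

Step 1 — Resonance condition Im(Z)=0 gives ω₀ = 1/√(LC).
Step 2 — ω₀ = 1/√(0.1·2.62e-09) = 6.178e+04 rad/s.
Step 3 — f₀ = ω₀/(2π) = 9833 Hz.
Step 4 — Series Q: Q = ω₀L/R = 6.178e+04·0.1/1330 = 4.645.
Step 5 — 3dB bandwidth: Δω = ω₀/Q = 1.33e+04 rad/s; BW = Δω/(2π) = 2117 Hz.

(a) f₀ = 9833 Hz  (b) Q = 4.645  (c) BW = 2117 Hz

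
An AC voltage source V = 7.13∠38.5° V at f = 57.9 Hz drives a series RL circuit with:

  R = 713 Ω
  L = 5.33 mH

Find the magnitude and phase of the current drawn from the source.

Step 1 — Angular frequency: ω = 2π·f = 2π·57.9 = 363.8 rad/s.
Step 2 — Component impedances:
  R: Z = R = 713 Ω
  L: Z = jωL = j·363.8·0.00533 = 0 + j1.939 Ω
Step 3 — Series combination: Z_total = R + L = 713 + j1.939 Ω = 713∠0.2° Ω.
Step 4 — Source phasor: V = 7.13∠38.5° V = 5.58 + j4.439 V.
Step 5 — Ohm's law: I = V / Z_total = (5.58 + j4.439) / (713 + j1.939) = 0.007843 + j0.006204 A.
Step 6 — Convert to polar: |I| = 0.01 A, ∠I = 38.3°.

I = 0.01∠38.3° A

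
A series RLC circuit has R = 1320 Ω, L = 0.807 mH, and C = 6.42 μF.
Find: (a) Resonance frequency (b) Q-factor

Step 1 — Resonance condition Im(Z)=0 gives ω₀ = 1/√(LC).
Step 2 — ω₀ = 1/√(0.000807·6.42e-06) = 1.389e+04 rad/s.
Step 3 — f₀ = ω₀/(2π) = 2211 Hz.
Step 4 — Series Q: Q = ω₀L/R = 1.389e+04·0.000807/1320 = 0.008494.

(a) f₀ = 2211 Hz  (b) Q = 0.008494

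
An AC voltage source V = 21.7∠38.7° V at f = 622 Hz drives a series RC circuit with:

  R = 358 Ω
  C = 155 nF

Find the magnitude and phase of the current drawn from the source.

Step 1 — Angular frequency: ω = 2π·f = 2π·622 = 3908 rad/s.
Step 2 — Component impedances:
  R: Z = R = 358 Ω
  C: Z = 1/(jωC) = -j/(ω·C) = 0 - j1651 Ω
Step 3 — Series combination: Z_total = R + C = 358 - j1651 Ω = 1689∠-77.8° Ω.
Step 4 — Source phasor: V = 21.7∠38.7° V = 16.94 + j13.57 V.
Step 5 — Ohm's law: I = V / Z_total = (16.94 + j13.57) / (358 - j1651) = -0.005725 + j0.0115 A.
Step 6 — Convert to polar: |I| = 0.01285 A, ∠I = 116.5°.

I = 0.01285∠116.5° A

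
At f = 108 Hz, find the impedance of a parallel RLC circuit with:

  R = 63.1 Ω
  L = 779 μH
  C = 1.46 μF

Step 1 — Angular frequency: ω = 2π·f = 2π·108 = 678.6 rad/s.
Step 2 — Component impedances:
  R: Z = R = 63.1 Ω
  L: Z = jωL = j·678.6·0.000779 = 0 + j0.5286 Ω
  C: Z = 1/(jωC) = -j/(ω·C) = 0 - j1009 Ω
Step 3 — Parallel combination: 1/Z_total = 1/R + 1/L + 1/C; Z_total = 0.004433 + j0.5289 Ω = 0.5289∠89.5° Ω.

Z = 0.004433 + j0.5289 Ω = 0.5289∠89.5° Ω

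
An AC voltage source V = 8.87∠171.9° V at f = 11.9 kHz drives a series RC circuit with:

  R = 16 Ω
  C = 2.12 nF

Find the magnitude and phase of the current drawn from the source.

Step 1 — Angular frequency: ω = 2π·f = 2π·1.19e+04 = 7.477e+04 rad/s.
Step 2 — Component impedances:
  R: Z = R = 16 Ω
  C: Z = 1/(jωC) = -j/(ω·C) = 0 - j6309 Ω
Step 3 — Series combination: Z_total = R + C = 16 - j6309 Ω = 6309∠-89.9° Ω.
Step 4 — Source phasor: V = 8.87∠171.9° V = -8.782 + j1.25 V.
Step 5 — Ohm's law: I = V / Z_total = (-8.782 + j1.25) / (16 - j6309) = -0.0002016 - j0.001391 A.
Step 6 — Convert to polar: |I| = 0.001406 A, ∠I = -98.2°.

I = 0.001406∠-98.2° A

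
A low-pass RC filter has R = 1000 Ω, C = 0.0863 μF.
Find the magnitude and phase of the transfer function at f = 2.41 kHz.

Step 1 — Angular frequency: ω = 2π·2410 = 1.514e+04 rad/s.
Step 2 — Transfer function: H(jω) = 1/(1 + jωRC).
Step 3 — Denominator: 1 + jωRC = 1 + j·1.514e+04·1000·8.63e-08 = 1 + j1.307.
Step 4 — H = 0.3693 - j0.4826.
Step 5 — Magnitude: |H| = 0.6077 (-4.3 dB); phase: φ = -52.6°.

|H| = 0.6077 (-4.3 dB), φ = -52.6°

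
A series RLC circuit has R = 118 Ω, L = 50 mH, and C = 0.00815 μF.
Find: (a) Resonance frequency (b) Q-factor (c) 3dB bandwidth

Step 1 — Resonance condition Im(Z)=0 gives ω₀ = 1/√(LC).
Step 2 — ω₀ = 1/√(0.05·8.15e-09) = 4.954e+04 rad/s.
Step 3 — f₀ = ω₀/(2π) = 7884 Hz.
Step 4 — Series Q: Q = ω₀L/R = 4.954e+04·0.05/118 = 20.99.
Step 5 — 3dB bandwidth: Δω = ω₀/Q = 2360 rad/s; BW = Δω/(2π) = 375.6 Hz.

(a) f₀ = 7884 Hz  (b) Q = 20.99  (c) BW = 375.6 Hz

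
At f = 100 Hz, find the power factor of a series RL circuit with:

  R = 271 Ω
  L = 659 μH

Step 1 — Angular frequency: ω = 2π·f = 2π·100 = 628.3 rad/s.
Step 2 — Component impedances:
  R: Z = R = 271 Ω
  L: Z = jωL = j·628.3·0.000659 = 0 + j0.4141 Ω
Step 3 — Series combination: Z_total = R + L = 271 + j0.4141 Ω = 271∠0.1° Ω.
Step 4 — Power factor: PF = cos(φ) = Re(Z)/|Z| = 271/271 = 1.
Step 5 — Type: Im(Z) = 0.4141 ⇒ lagging (phase φ = 0.1°).

PF = 1 (lagging, φ = 0.1°)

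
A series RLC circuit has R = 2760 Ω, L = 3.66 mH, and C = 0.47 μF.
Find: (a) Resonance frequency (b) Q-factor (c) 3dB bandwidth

Step 1 — Resonance: ω₀ = 1/√(LC) = 1/√(0.00366·4.7e-07) = 2.411e+04 rad/s.
Step 2 — f₀ = ω₀/(2π) = 3837 Hz.
Step 3 — Series Q: Q = ω₀L/R = 2.411e+04·0.00366/2760 = 0.03197.
Step 4 — Bandwidth: Δω = ω₀/Q = 7.541e+05 rad/s; BW = Δω/(2π) = 1.2e+05 Hz.

(a) f₀ = 3837 Hz  (b) Q = 0.03197  (c) BW = 1.2e+05 Hz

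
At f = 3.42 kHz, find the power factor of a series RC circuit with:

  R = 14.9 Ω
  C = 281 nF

Step 1 — Angular frequency: ω = 2π·f = 2π·3420 = 2.149e+04 rad/s.
Step 2 — Component impedances:
  R: Z = R = 14.9 Ω
  C: Z = 1/(jωC) = -j/(ω·C) = 0 - j165.6 Ω
Step 3 — Series combination: Z_total = R + C = 14.9 - j165.6 Ω = 166.3∠-84.9° Ω.
Step 4 — Power factor: PF = cos(φ) = Re(Z)/|Z| = 14.9/166.28 = 0.08961.
Step 5 — Type: Im(Z) = -165.6 ⇒ leading (phase φ = -84.9°).

PF = 0.08961 (leading, φ = -84.9°)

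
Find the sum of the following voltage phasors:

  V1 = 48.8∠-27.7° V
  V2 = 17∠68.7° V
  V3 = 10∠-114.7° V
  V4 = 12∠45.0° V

Step 1 — Convert each phasor to rectangular form:
  V1 = 48.8·(cos(-27.7°) + j·sin(-27.7°)) = 43.21 - j22.68 V
  V2 = 17·(cos(68.7°) + j·sin(68.7°)) = 6.175 + j15.84 V
  V3 = 10·(cos(-114.7°) + j·sin(-114.7°)) = -4.179 - j9.085 V
  V4 = 12·(cos(45.0°) + j·sin(45.0°)) = 8.485 + j8.485 V
Step 2 — Sum components: V_total = 53.69 - j7.445 V.
Step 3 — Convert to polar: |V_total| = 54.2 V, ∠V_total = -7.9°.

V_total = 54.2∠-7.9° V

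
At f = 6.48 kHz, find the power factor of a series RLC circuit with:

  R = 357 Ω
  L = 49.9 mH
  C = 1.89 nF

Step 1 — Angular frequency: ω = 2π·f = 2π·6480 = 4.072e+04 rad/s.
Step 2 — Component impedances:
  R: Z = R = 357 Ω
  L: Z = jωL = j·4.072e+04·0.0499 = 0 + j2032 Ω
  C: Z = 1/(jωC) = -j/(ω·C) = 0 - j1.3e+04 Ω
Step 3 — Series combination: Z_total = R + L + C = 357 - j1.096e+04 Ω = 1.097e+04∠-88.1° Ω.
Step 4 — Power factor: PF = cos(φ) = Re(Z)/|Z| = 357/10969 = 0.03255.
Step 5 — Type: Im(Z) = -1.096e+04 ⇒ leading (phase φ = -88.1°).

PF = 0.03255 (leading, φ = -88.1°)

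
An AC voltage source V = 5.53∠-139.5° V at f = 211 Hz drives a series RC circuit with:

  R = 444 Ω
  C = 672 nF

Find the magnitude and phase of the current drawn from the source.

Step 1 — Angular frequency: ω = 2π·f = 2π·211 = 1326 rad/s.
Step 2 — Component impedances:
  R: Z = R = 444 Ω
  C: Z = 1/(jωC) = -j/(ω·C) = 0 - j1122 Ω
Step 3 — Series combination: Z_total = R + C = 444 - j1122 Ω = 1207∠-68.4° Ω.
Step 4 — Source phasor: V = 5.53∠-139.5° V = -4.205 - j3.591 V.
Step 5 — Ohm's law: I = V / Z_total = (-4.205 - j3.591) / (444 - j1122) = 0.001485 - j0.004334 A.
Step 6 — Convert to polar: |I| = 0.004581 A, ∠I = -71.1°.

I = 0.004581∠-71.1° A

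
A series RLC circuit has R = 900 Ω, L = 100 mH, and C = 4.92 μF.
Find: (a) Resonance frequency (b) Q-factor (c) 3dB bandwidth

Step 1 — Resonance: ω₀ = 1/√(LC) = 1/√(0.1·4.92e-06) = 1426 rad/s.
Step 2 — f₀ = ω₀/(2π) = 226.9 Hz.
Step 3 — Series Q: Q = ω₀L/R = 1426·0.1/900 = 0.1584.
Step 4 — Bandwidth: Δω = ω₀/Q = 9000 rad/s; BW = Δω/(2π) = 1432 Hz.

(a) f₀ = 226.9 Hz  (b) Q = 0.1584  (c) BW = 1432 Hz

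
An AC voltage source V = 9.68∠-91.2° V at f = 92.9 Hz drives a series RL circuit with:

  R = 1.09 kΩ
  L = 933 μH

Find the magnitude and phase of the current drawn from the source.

Step 1 — Angular frequency: ω = 2π·f = 2π·92.9 = 583.7 rad/s.
Step 2 — Component impedances:
  R: Z = R = 1090 Ω
  L: Z = jωL = j·583.7·0.000933 = 0 + j0.5446 Ω
Step 3 — Series combination: Z_total = R + L = 1090 + j0.5446 Ω = 1090∠0.0° Ω.
Step 4 — Source phasor: V = 9.68∠-91.2° V = -0.2027 - j9.678 V.
Step 5 — Ohm's law: I = V / Z_total = (-0.2027 - j9.678) / (1090 + j0.5446) = -0.0001904 - j0.008879 A.
Step 6 — Convert to polar: |I| = 0.008881 A, ∠I = -91.2°.

I = 0.008881∠-91.2° A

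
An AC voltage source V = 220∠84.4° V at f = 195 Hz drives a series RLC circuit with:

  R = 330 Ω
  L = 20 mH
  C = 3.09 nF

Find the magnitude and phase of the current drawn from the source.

Step 1 — Angular frequency: ω = 2π·f = 2π·195 = 1225 rad/s.
Step 2 — Component impedances:
  R: Z = R = 330 Ω
  L: Z = jωL = j·1225·0.02 = 0 + j24.5 Ω
  C: Z = 1/(jωC) = -j/(ω·C) = 0 - j2.641e+05 Ω
Step 3 — Series combination: Z_total = R + L + C = 330 - j2.641e+05 Ω = 2.641e+05∠-89.9° Ω.
Step 4 — Source phasor: V = 220∠84.4° V = 21.47 + j219 V.
Step 5 — Ohm's law: I = V / Z_total = (21.47 + j219) / (330 - j2.641e+05) = -0.0008289 + j8.232e-05 A.
Step 6 — Convert to polar: |I| = 0.000833 A, ∠I = 174.3°.

I = 0.000833∠174.3° A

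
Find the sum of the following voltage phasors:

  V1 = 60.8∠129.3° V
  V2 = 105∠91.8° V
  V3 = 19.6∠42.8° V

Step 1 — Convert each phasor to rectangular form:
  V1 = 60.8·(cos(129.3°) + j·sin(129.3°)) = -38.51 + j47.05 V
  V2 = 105·(cos(91.8°) + j·sin(91.8°)) = -3.298 + j104.9 V
  V3 = 19.6·(cos(42.8°) + j·sin(42.8°)) = 14.38 + j13.32 V
Step 2 — Sum components: V_total = -27.43 + j165.3 V.
Step 3 — Convert to polar: |V_total| = 167.6 V, ∠V_total = 99.4°.

V_total = 167.6∠99.4° V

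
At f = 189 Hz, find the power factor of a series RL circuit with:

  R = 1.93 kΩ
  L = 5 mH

Step 1 — Angular frequency: ω = 2π·f = 2π·189 = 1188 rad/s.
Step 2 — Component impedances:
  R: Z = R = 1930 Ω
  L: Z = jωL = j·1188·0.005 = 0 + j5.938 Ω
Step 3 — Series combination: Z_total = R + L = 1930 + j5.938 Ω = 1930∠0.2° Ω.
Step 4 — Power factor: PF = cos(φ) = Re(Z)/|Z| = 1930/1930 = 1.
Step 5 — Type: Im(Z) = 5.938 ⇒ lagging (phase φ = 0.2°).

PF = 1 (lagging, φ = 0.2°)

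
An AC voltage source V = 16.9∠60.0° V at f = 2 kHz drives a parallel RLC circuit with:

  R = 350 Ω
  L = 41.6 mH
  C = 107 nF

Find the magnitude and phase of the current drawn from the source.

Step 1 — Angular frequency: ω = 2π·f = 2π·2000 = 1.257e+04 rad/s.
Step 2 — Component impedances:
  R: Z = R = 350 Ω
  L: Z = jωL = j·1.257e+04·0.0416 = 0 + j522.8 Ω
  C: Z = 1/(jωC) = -j/(ω·C) = 0 - j743.7 Ω
Step 3 — Parallel combination: 1/Z_total = 1/R + 1/L + 1/C; Z_total = 336.7 + j66.97 Ω = 343.3∠11.2° Ω.
Step 4 — Source phasor: V = 16.9∠60.0° V = 8.45 + j14.64 V.
Step 5 — Ohm's law: I = V / Z_total = (8.45 + j14.64) / (336.7 + j66.97) = 0.03246 + j0.03701 A.
Step 6 — Convert to polar: |I| = 0.04923 A, ∠I = 48.8°.

I = 0.04923∠48.8° A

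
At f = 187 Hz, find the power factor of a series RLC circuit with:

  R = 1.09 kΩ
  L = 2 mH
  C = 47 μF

Step 1 — Angular frequency: ω = 2π·f = 2π·187 = 1175 rad/s.
Step 2 — Component impedances:
  R: Z = R = 1090 Ω
  L: Z = jωL = j·1175·0.002 = 0 + j2.35 Ω
  C: Z = 1/(jωC) = -j/(ω·C) = 0 - j18.11 Ω
Step 3 — Series combination: Z_total = R + L + C = 1090 - j15.76 Ω = 1090∠-0.8° Ω.
Step 4 — Power factor: PF = cos(φ) = Re(Z)/|Z| = 1090/1090.1 = 0.9999.
Step 5 — Type: Im(Z) = -15.76 ⇒ leading (phase φ = -0.8°).

PF = 0.9999 (leading, φ = -0.8°)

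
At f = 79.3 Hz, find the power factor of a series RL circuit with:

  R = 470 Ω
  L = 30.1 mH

Step 1 — Angular frequency: ω = 2π·f = 2π·79.3 = 498.3 rad/s.
Step 2 — Component impedances:
  R: Z = R = 470 Ω
  L: Z = jωL = j·498.3·0.0301 = 0 + j15 Ω
Step 3 — Series combination: Z_total = R + L = 470 + j15 Ω = 470.2∠1.8° Ω.
Step 4 — Power factor: PF = cos(φ) = Re(Z)/|Z| = 470/470.24 = 0.9995.
Step 5 — Type: Im(Z) = 15 ⇒ lagging (phase φ = 1.8°).

PF = 0.9995 (lagging, φ = 1.8°)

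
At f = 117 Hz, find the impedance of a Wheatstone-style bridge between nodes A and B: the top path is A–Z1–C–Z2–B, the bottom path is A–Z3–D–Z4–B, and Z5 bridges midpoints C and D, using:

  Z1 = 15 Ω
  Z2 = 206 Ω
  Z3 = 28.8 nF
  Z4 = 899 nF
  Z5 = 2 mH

Step 1 — Angular frequency: ω = 2π·f = 2π·117 = 735.1 rad/s.
Step 2 — Component impedances:
  Z1: Z = R = 15 Ω
  Z2: Z = R = 206 Ω
  Z3: Z = 1/(jωC) = -j/(ω·C) = 0 - j4.723e+04 Ω
  Z4: Z = 1/(jωC) = -j/(ω·C) = 0 - j1513 Ω
  Z5: Z = jωL = j·735.1·0.002 = 0 + j1.47 Ω
Step 3 — Bridge requires nodal analysis (the Z5 bridge couples midpoints C and D, so the two paths cannot be reduced to a simple series/parallel combination). Setting node B to ground and injecting 1 A at node A, the 3-node admittance system at A, C, D solves to V_A = Z_AB = 217.2 - j27.57 Ω = 219∠-7.2° Ω.

Z = 217.2 - j27.57 Ω = 219∠-7.2° Ω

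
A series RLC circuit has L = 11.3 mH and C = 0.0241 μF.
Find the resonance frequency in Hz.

Step 1 — Resonance condition Im(Z)=0 gives ω₀ = 1/√(LC).
Step 2 — ω₀ = 1/√(0.0113·2.41e-08) = 6.06e+04 rad/s.
Step 3 — f₀ = ω₀/(2π) = 9644 Hz.

f₀ = 9644 Hz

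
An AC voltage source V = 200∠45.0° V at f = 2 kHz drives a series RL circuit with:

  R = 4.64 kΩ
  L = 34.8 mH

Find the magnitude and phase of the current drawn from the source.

Step 1 — Angular frequency: ω = 2π·f = 2π·2000 = 1.257e+04 rad/s.
Step 2 — Component impedances:
  R: Z = R = 4640 Ω
  L: Z = jωL = j·1.257e+04·0.0348 = 0 + j437.3 Ω
Step 3 — Series combination: Z_total = R + L = 4640 + j437.3 Ω = 4661∠5.4° Ω.
Step 4 — Source phasor: V = 200∠45.0° V = 141.4 + j141.4 V.
Step 5 — Ohm's law: I = V / Z_total = (141.4 + j141.4) / (4640 + j437.3) = 0.03306 + j0.02736 A.
Step 6 — Convert to polar: |I| = 0.04291 A, ∠I = 39.6°.

I = 0.04291∠39.6° A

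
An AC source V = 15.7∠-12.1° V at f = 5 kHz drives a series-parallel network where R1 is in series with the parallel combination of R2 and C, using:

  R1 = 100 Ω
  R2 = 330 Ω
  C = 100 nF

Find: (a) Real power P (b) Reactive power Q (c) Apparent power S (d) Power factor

Step 1 — Angular frequency: ω = 2π·f = 2π·5000 = 3.142e+04 rad/s.
Step 2 — Component impedances:
  R1: Z = R = 100 Ω
  R2: Z = R = 330 Ω
  C: Z = 1/(jωC) = -j/(ω·C) = 0 - j318.3 Ω
Step 3 — Parallel branch: R2 || C = 1/(1/R2 + 1/C) = 159.1 - j164.9 Ω.
Step 4 — Series with R1: Z_total = R1 + (R2 || C) = 259.1 - j164.9 Ω = 307.1∠-32.5° Ω.
Step 5 — Source phasor: V = 15.7∠-12.1° V = 15.35 - j3.291 V.
Step 6 — Current: I = V / Z = 0.04793 + j0.0178 A = 0.05113∠20.4° A.
Step 7 — Complex power: S = V·I* = 0.6772 - j0.431 VA.
Step 8 — Real power: P = Re(S) = 0.6772 W.
Step 9 — Reactive power: Q = Im(S) = -0.431 VAR.
Step 10 — Apparent power: |S| = 0.8027 VA.
Step 11 — Power factor: PF = P/|S| = 0.8436 (leading).

(a) P = 0.6772 W  (b) Q = -0.431 VAR  (c) S = 0.8027 VA  (d) PF = 0.8436 (leading)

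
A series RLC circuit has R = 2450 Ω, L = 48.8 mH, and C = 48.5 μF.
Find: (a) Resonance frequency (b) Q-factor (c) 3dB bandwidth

Step 1 — Resonance: ω₀ = 1/√(LC) = 1/√(0.0488·4.85e-05) = 650 rad/s.
Step 2 — f₀ = ω₀/(2π) = 103.5 Hz.
Step 3 — Series Q: Q = ω₀L/R = 650·0.0488/2450 = 0.01295.
Step 4 — Bandwidth: Δω = ω₀/Q = 5.02e+04 rad/s; BW = Δω/(2π) = 7990 Hz.

(a) f₀ = 103.5 Hz  (b) Q = 0.01295  (c) BW = 7990 Hz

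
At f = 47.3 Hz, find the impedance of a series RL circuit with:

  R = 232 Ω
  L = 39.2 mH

Step 1 — Angular frequency: ω = 2π·f = 2π·47.3 = 297.2 rad/s.
Step 2 — Component impedances:
  R: Z = R = 232 Ω
  L: Z = jωL = j·297.2·0.0392 = 0 + j11.65 Ω
Step 3 — Series combination: Z_total = R + L = 232 + j11.65 Ω = 232.3∠2.9° Ω.

Z = 232 + j11.65 Ω = 232.3∠2.9° Ω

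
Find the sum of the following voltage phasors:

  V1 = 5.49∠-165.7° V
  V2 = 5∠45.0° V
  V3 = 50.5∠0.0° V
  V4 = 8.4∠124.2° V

Step 1 — Convert each phasor to rectangular form:
  V1 = 5.49·(cos(-165.7°) + j·sin(-165.7°)) = -5.32 - j1.356 V
  V2 = 5·(cos(45.0°) + j·sin(45.0°)) = 3.536 + j3.536 V
  V3 = 50.5·(cos(0.0°) + j·sin(0.0°)) = 50.5 V
  V4 = 8.4·(cos(124.2°) + j·sin(124.2°)) = -4.722 + j6.947 V
Step 2 — Sum components: V_total = 43.99 + j9.127 V.
Step 3 — Convert to polar: |V_total| = 44.93 V, ∠V_total = 11.7°.

V_total = 44.93∠11.7° V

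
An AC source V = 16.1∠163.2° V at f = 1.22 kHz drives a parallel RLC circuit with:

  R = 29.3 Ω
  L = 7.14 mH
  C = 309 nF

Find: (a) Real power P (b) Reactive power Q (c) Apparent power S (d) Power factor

Step 1 — Angular frequency: ω = 2π·f = 2π·1220 = 7665 rad/s.
Step 2 — Component impedances:
  R: Z = R = 29.3 Ω
  L: Z = jωL = j·7665·0.00714 = 0 + j54.73 Ω
  C: Z = 1/(jωC) = -j/(ω·C) = 0 - j422.2 Ω
Step 3 — Parallel combination: 1/Z_total = 1/R + 1/L + 1/C; Z_total = 24.07 + j11.22 Ω = 26.56∠25.0° Ω.
Step 4 — Source phasor: V = 16.1∠163.2° V = -15.41 + j4.653 V.
Step 5 — Current: I = V / Z = -0.452 + j0.4039 A = 0.6062∠138.2° A.
Step 6 — Complex power: S = V·I* = 8.847 + j4.122 VA.
Step 7 — Real power: P = Re(S) = 8.847 W.
Step 8 — Reactive power: Q = Im(S) = 4.122 VAR.
Step 9 — Apparent power: |S| = 9.76 VA.
Step 10 — Power factor: PF = P/|S| = 0.9064 (lagging).

(a) P = 8.847 W  (b) Q = 4.122 VAR  (c) S = 9.76 VA  (d) PF = 0.9064 (lagging)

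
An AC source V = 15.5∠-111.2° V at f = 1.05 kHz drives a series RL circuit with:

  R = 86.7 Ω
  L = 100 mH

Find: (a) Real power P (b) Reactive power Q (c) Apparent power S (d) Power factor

Step 1 — Angular frequency: ω = 2π·f = 2π·1050 = 6597 rad/s.
Step 2 — Component impedances:
  R: Z = R = 86.7 Ω
  L: Z = jωL = j·6597·0.1 = 0 + j659.7 Ω
Step 3 — Series combination: Z_total = R + L = 86.7 + j659.7 Ω = 665.4∠82.5° Ω.
Step 4 — Source phasor: V = 15.5∠-111.2° V = -5.605 - j14.45 V.
Step 5 — Current: I = V / Z = -0.02263 + j0.005522 A = 0.02329∠166.3° A.
Step 6 — Complex power: S = V·I* = 0.04704 + j0.358 VA.
Step 7 — Real power: P = Re(S) = 0.04704 W.
Step 8 — Reactive power: Q = Im(S) = 0.358 VAR.
Step 9 — Apparent power: |S| = 0.3611 VA.
Step 10 — Power factor: PF = P/|S| = 0.1303 (lagging).

(a) P = 0.04704 W  (b) Q = 0.358 VAR  (c) S = 0.3611 VA  (d) PF = 0.1303 (lagging)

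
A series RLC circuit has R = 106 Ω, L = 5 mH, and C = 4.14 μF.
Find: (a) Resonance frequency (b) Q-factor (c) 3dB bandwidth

Step 1 — Resonance: ω₀ = 1/√(LC) = 1/√(0.005·4.14e-06) = 6950 rad/s.
Step 2 — f₀ = ω₀/(2π) = 1106 Hz.
Step 3 — Series Q: Q = ω₀L/R = 6950·0.005/106 = 0.3279.
Step 4 — Bandwidth: Δω = ω₀/Q = 2.12e+04 rad/s; BW = Δω/(2π) = 3374 Hz.

(a) f₀ = 1106 Hz  (b) Q = 0.3279  (c) BW = 3374 Hz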